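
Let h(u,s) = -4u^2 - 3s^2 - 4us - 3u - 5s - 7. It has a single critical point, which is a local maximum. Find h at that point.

-157/32

∂h/∂u = -8u - 4s - 3 = 0 and ∂h/∂s = -4u - 6s - 5 = 0, so (u, s) = (1/16, -7/8).
The Hessian has h_{uu} = -8, h_{ss} = -6, h_{us} = -4, giving D = 32 > 0 with h_{uu} < 0, so the point is a local maximum.
h(1/16, -7/8) = -157/32.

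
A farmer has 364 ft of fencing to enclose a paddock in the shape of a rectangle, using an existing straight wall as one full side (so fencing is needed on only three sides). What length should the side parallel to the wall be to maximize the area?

182

Let the sides perpendicular to the wall have length x and the parallel side y, so 2x + y = 364 and the area is A = xy = x(364 − 2x).
A'(x) = 364 − 4x = 0 gives x = 91, and A''(x) = −4 < 0 confirms a maximum.
Then y = 364 − 2·91 = 182 and A = 16562.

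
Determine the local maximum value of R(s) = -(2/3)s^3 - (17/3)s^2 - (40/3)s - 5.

370/81

R'(s) = -2s^2 - (34/3)s - 40/3 = 0 at s = -4, -5/3.
Second-derivative test with R''(s) = -4s - 34/3: R''(-4) = 14/3 > 0 ⇒ local minimum; R''(-5/3) = -14/3 < 0 ⇒ local maximum.
So the local maximum value is R(-5/3) = 370/81.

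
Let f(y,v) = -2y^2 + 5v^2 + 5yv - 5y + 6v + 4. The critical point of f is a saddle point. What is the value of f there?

∂f/∂y = -4y + 5v - 5 = 0 and ∂f/∂v = 5y + 10v + 6 = 0, so (y, v) = (-16/13, 1/65).
The Hessian has f_{yy} = -4, f_{vv} = 10, f_{yv} = 5, giving D = -65 < 0, so the point is a saddle point.
f(-16/13, 1/65) = 463/65.

463/65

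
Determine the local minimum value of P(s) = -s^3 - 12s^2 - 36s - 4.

-4

P'(s) = -3s^2 - 24s - 36 = 0 at s = -6, -2.
P''(s) = -6s - 24. P''(-6) = 12 > 0 ⇒ local minimum; P''(-2) = -12 < 0 ⇒ local maximum.
So the local minimum value is P(-6) = -4.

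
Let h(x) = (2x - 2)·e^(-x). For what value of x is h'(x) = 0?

h'(x) = 2·e^(-x) + (2x - 2)·(-1)·e^(-x) = (-2x + 4)·e^(-x). Since e^(-x) > 0, the only critical point is x = 2.
h''(2) has the same sign as -2 < 0, so this is a local maximum.
h(2) = (2)·e^(-2) ≈ 0.2707.

2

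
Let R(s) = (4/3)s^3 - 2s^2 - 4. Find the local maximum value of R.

Critical points: R'(s) = 4s^2 - 4s vanishes at s = 0, 1.
Second-derivative test with R''(s) = 8s - 4: R''(0) = -4 < 0 ⇒ local maximum; R''(1) = 4 > 0 ⇒ local minimum.
Thus R has its local maximum at s = 0, with value -4.

-4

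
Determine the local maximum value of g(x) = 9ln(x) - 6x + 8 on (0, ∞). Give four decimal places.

2.6492

g'(x) = 9/x − 6 = 0 gives x = 3/2.
g''(x) = -9/x², which is negative for x > 0, so this is a local maximum.
g(3/2) = 9·ln(3/2) - 9 + 8 ≈ 2.6492.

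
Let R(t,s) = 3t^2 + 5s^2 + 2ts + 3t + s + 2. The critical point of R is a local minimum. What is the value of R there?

∂R/∂t = 6t + 2s + 3 = 0 and ∂R/∂s = 2t + 10s + 1 = 0, so (t, s) = (-1/2, 0).
The Hessian has R_{tt} = 6, R_{ss} = 10, R_{ts} = 2, giving D = 56 > 0 with R_{tt} > 0, so the point is a local minimum.
R(-1/2, 0) = 5/4.

5/4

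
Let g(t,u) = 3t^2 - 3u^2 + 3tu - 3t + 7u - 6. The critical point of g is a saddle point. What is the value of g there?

-29/15

∂g/∂t = 6t + 3u - 3 = 0 and ∂g/∂u = 3t - 6u + 7 = 0, so (t, u) = (-1/15, 17/15).
The Hessian has g_{tt} = 6, g_{uu} = -6, g_{tu} = 3, giving D = -45 < 0, so the point is a saddle point.
g(-1/15, 17/15) = -29/15.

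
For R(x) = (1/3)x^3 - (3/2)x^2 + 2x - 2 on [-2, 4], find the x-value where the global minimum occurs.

-2

Differentiating, R'(x) = x^2 - 3x + 2; which vanishes at x = 1 and x = 2.
Compare values at every candidate in [-2, 4]: R(-2) = -44/3, R(1) = -7/6, R(2) = -4/3, R(4) = 10/3.
The minimum over the interval is -44/3, attained at x = -2.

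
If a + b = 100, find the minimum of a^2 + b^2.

5000

With a + b = 100, a^2 + b^2 = a^2 + (100 − a)^2.
The derivative 2a − 2(100 − a) = 4a − 200 vanishes at a = 50; second derivative 4 > 0, a minimum.
The minimum is 2·(50)^2 = 5000.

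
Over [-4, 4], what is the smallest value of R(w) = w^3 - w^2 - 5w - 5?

-65

The derivative is 3w^2 - 2w - 5, which vanishes at w = -1 and w = 5/3.
Candidates: R(-4) = -65, R(-1) = -2, R(5/3) = -310/27, R(4) = 23.
Hence the absolute minimum is -65 at w = -4.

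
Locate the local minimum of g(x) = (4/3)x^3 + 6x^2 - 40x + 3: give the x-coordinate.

g'(x) = 4x^2 + 12x - 40. Setting g'(x) = 0 gives x ∈ {-5, 2}.
g''(x) = 8x + 12. g''(-5) = -28 < 0 ⇒ local maximum; g''(2) = 28 > 0 ⇒ local minimum.
So the local minimum value is g(2) = -127/3.

2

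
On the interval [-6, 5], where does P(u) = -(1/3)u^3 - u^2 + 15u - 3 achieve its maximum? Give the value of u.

The derivative is -u^2 - 2u + 15, which vanishes at u = -5 and u = 3.
Evaluating at the critical points and endpoints: P(-6) = -57, P(-5) = -184/3, P(3) = 24, P(5) = 16/3.
So the maximum is P(3) = 24.

3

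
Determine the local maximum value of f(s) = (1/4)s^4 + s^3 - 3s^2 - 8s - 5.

f'(s) = s^3 + 3s^2 - 6s - 8 = 0 at s = -4, -1, 2.
Since f''(s) = 3s^2 + 6s - 6, we get f''(-4) = 18 > 0 ⇒ local minimum; f''(-1) = -9 < 0 ⇒ local maximum; f''(2) = 18 > 0 ⇒ local minimum.
So the local maximum value is f(-1) = -3/4.

-3/4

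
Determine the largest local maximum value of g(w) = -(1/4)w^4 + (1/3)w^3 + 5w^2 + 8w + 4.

g'(w) = -w^3 + w^2 + 10w + 8 = 0 at w = -2, -1, 4.
Since g''(w) = -3w^2 + 2w + 10, we get g''(-2) = -6 < 0 ⇒ local maximum; g''(-1) = 5 > 0 ⇒ local minimum; g''(4) = -30 < 0 ⇒ local maximum.
The largest local maximum is g(4) = 220/3.

220/3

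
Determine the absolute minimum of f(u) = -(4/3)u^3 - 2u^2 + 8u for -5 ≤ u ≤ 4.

-256/3

Differentiating, f'(u) = -4u^2 - 4u + 8; which vanishes at u = -2 and u = 1.
Candidates: f(-5) = 230/3; f(-2) = -40/3; f(1) = 14/3; f(4) = -256/3.
The minimum over the interval is -256/3, attained at u = 4.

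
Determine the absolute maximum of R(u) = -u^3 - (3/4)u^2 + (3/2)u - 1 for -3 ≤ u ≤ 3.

59/4

R'(u) = -3u^2 - (3/2)u + 3/2, which vanishes at u = -1 and u = 1/2.
Compare values at every candidate in [-3, 3]: R(-3) = 59/4, R(-1) = -9/4, R(1/2) = -9/16, R(3) = -121/4.
The maximum over the interval is 59/4, attained at u = -3.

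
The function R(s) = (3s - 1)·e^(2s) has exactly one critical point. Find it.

By the product rule, R'(s) = (6s + 1)·e^(2s). Since e^(2s) > 0, the only critical point is s = -1/6.
R''(-1/6) has the same sign as 6 > 0, so this is a local minimum.
R(-1/6) = (-3/2)·e^(-1/3) ≈ -1.0748.

-1/6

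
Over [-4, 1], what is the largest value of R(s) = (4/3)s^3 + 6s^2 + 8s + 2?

52/3

The derivative is 4s^2 + 12s + 8, which vanishes at s = -2 and s = -1.
Evaluating at the critical points and endpoints: R(-4) = -58/3; R(-2) = -2/3; R(-1) = -4/3; R(1) = 52/3.
The maximum over the interval is 52/3, attained at s = 1.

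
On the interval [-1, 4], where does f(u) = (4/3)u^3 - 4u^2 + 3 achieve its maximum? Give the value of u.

4

The derivative is 4u^2 - 8u, which vanishes at u = 0 and u = 2.
Candidates: f(-1) = -7/3, f(0) = 3, f(2) = -7/3, f(4) = 73/3.
The maximum over the interval is 73/3, attained at u = 4.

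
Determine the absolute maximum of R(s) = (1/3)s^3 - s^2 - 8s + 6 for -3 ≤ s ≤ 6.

Differentiating, R'(s) = s^2 - 2s - 8; which vanishes at s = -2 and s = 4.
Compare values at every candidate in [-3, 6]: R(-3) = 12, R(-2) = 46/3, R(4) = -62/3, R(6) = -6.
The maximum over the interval is 46/3, attained at s = -2.

46/3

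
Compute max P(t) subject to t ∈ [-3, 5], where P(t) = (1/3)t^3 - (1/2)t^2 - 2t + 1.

P'(t) = t^2 - t - 2, which vanishes at t = -1 and t = 2.
Evaluating at the critical points and endpoints: P(-3) = -13/2,  P(-1) = 13/6,  P(2) = -7/3,  P(5) = 121/6.
Hence the absolute maximum is 121/6 at t = 5.

121/6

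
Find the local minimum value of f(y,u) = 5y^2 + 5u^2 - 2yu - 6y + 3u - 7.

-287/32

∂f/∂y = 10y - 2u - 6 = 0 and ∂f/∂u = -2y + 10u + 3 = 0, so (y, u) = (9/16, -3/16).
The Hessian has f_{yy} = 10, f_{uu} = 10, f_{yu} = -2, giving D = 96 > 0 with f_{yy} > 0, so the point is a local minimum.
f(9/16, -3/16) = -287/32.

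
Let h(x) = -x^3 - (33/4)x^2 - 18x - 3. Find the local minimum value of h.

Critical points: h'(x) = -3x^2 - (33/2)x - 18 vanishes at x = -4, -3/2.
Second-derivative test with h''(x) = -6x - 33/2: h''(-4) = 15/2 > 0 ⇒ local minimum; h''(-3/2) = -15/2 < 0 ⇒ local maximum.
So the local minimum value is h(-4) = 1.

1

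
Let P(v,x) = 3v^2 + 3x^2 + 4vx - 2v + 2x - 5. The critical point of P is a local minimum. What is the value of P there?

∂P/∂v = 6v + 4x - 2 = 0 and ∂P/∂x = 4v + 6x + 2 = 0, so (v, x) = (1, -1).
The Hessian has P_{vv} = 6, P_{xx} = 6, P_{vx} = 4, giving D = 20 > 0 with P_{vv} > 0, so the point is a local minimum.
P(1, -1) = -7.

-7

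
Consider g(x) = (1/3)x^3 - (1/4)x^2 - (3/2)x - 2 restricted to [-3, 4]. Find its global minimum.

The derivative is x^2 - (1/2)x - 3/2, which vanishes at x = -1 and x = 3/2.
Evaluating at the critical points and endpoints: g(-3) = -35/4,  g(-1) = -13/12,  g(3/2) = -59/16,  g(4) = 28/3.
The minimum over the interval is -35/4, attained at x = -3.

-35/4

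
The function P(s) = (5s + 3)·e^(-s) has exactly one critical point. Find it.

2/5

Differentiating with the product rule gives P'(s) = (-5s + 2)·e^(-s). Since e^(-s) > 0, the only critical point is s = 2/5.
P''(2/5) has the same sign as -5 < 0, so this is a local maximum.
P(2/5) = (5)·e^(-2/5) ≈ 3.3516.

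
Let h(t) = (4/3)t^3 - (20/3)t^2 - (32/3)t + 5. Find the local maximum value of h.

h'(t) = 4t^2 - (40/3)t - 32/3 = 0 at t = -2/3, 4.
Second-derivative test with h''(t) = 8t - 40/3: h''(-2/3) = -56/3 < 0 ⇒ local maximum; h''(4) = 56/3 > 0 ⇒ local minimum.
Thus h has its local maximum at t = -2/3, with value 709/81.

709/81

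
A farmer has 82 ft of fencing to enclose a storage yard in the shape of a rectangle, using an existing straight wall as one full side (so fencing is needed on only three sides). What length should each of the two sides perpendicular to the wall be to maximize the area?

Let the sides perpendicular to the wall have length x and the parallel side y, so 2x + y = 82 and the area is A = xy = x(82 − 2x).
A'(x) = 82 − 4x = 0 gives x = 41/2, and A''(x) = −4 < 0 confirms a maximum.
Then y = 82 − 2·41/2 = 41 and A = 1681/2.

41/2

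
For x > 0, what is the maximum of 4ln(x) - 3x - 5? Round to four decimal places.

h'(x) = 4/x − 3 = 0 gives x = 4/3.
h''(x) = -4/x², which is negative for x > 0, so this is a local maximum.
h(4/3) = 4·ln(4/3) - 4 - 5 ≈ -7.8493.

-7.8493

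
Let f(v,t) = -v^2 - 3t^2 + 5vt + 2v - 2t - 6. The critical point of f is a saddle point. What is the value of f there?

-74/13

∂f/∂v = -2v + 5t + 2 = 0 and ∂f/∂t = 5v - 6t - 2 = 0, so (v, t) = (-2/13, -6/13).
The Hessian has f_{vv} = -2, f_{tt} = -6, f_{vt} = 5, giving D = -13 < 0, so the point is a saddle point.
f(-2/13, -6/13) = -74/13.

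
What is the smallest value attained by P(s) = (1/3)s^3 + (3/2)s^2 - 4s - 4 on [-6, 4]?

-37/6

The derivative is s^2 + 3s - 4, which vanishes at s = -4 and s = 1.
Candidates: P(-6) = 2, P(-4) = 44/3, P(1) = -37/6, P(4) = 76/3.
So the minimum is P(1) = -37/6.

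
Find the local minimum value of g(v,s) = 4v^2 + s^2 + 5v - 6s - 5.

∂g/∂v = 8v + 5 = 0 and ∂g/∂s = 2s - 6 = 0, so (v, s) = (-5/8, 3).
The Hessian has g_{vv} = 8, g_{ss} = 2, g_{vs} = 0, giving D = 16 > 0 with g_{vv} > 0, so the point is a local minimum.
g(-5/8, 3) = -249/16.

-249/16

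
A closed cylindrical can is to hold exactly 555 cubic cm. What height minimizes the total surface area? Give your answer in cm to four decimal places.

With radius r and height h, πr²h = 555 so h = 555/(πr²), and S(r) = 2πr² + 2πrh = 2πr² + 2·555/r.
S'(r) = 4πr − 2·555/r² = 0 ⇒ r³ = 555/(2π), so r ≈ 4.4535 and h = 2r ≈ 8.9071.
S''(r) = 4π + 4·555/r³ > 0, so this is the minimum; S ≈ 373.8607.

8.9071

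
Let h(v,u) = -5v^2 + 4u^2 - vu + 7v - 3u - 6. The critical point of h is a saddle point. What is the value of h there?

-356/81

∂h/∂v = -10v - u + 7 = 0 and ∂h/∂u = -v + 8u - 3 = 0, so (v, u) = (53/81, 37/81).
The Hessian has h_{vv} = -10, h_{uu} = 8, h_{vu} = -1, giving D = -81 < 0, so the point is a saddle point.
h(53/81, 37/81) = -356/81.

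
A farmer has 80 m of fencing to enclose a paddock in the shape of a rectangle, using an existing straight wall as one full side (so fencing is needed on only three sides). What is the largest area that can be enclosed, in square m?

800

Let the sides perpendicular to the wall have length x and the parallel side y, so 2x + y = 80 and the area is A = xy = x(80 − 2x).
A'(x) = 80 − 4x = 0 gives x = 20, and A''(x) = −4 < 0 confirms a maximum.
Then y = 80 − 2·20 = 40 and A = 800.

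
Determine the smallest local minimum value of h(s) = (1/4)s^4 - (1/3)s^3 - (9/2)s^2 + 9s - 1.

-157/4

h'(s) = s^3 - s^2 - 9s + 9. Setting h'(s) = 0 gives s ∈ {-3, 1, 3}.
Since h''(s) = 3s^2 - 2s - 9, we get h''(-3) = 24 > 0 ⇒ local minimum; h''(1) = -8 < 0 ⇒ local maximum; h''(3) = 12 > 0 ⇒ local minimum.
The smallest local minimum is h(-3) = -157/4.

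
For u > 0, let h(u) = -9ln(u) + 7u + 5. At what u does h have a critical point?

h'(u) = -9/u + 7 = 0 gives u = 9/7.
h''(u) = 9/u², which is positive for u > 0, so this is a local minimum.
h(9/7) = -9·ln(9/7) + 9 + 5 ≈ 11.7382.

9/7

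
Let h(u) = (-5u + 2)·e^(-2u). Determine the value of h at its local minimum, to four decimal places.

-0.4132

By the product rule, h'(u) = (10u - 9)·e^(-2u). Since e^(-2u) > 0, the only critical point is u = 9/10.
h''(9/10) has the same sign as 10 > 0, so this is a local minimum.
h(9/10) = (-5/2)·e^(-9/5) ≈ -0.4132.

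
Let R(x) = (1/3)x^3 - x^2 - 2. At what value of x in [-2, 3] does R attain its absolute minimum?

-2

The derivative is x^2 - 2x, which vanishes at x = 0 and x = 2.
Evaluating at the critical points and endpoints: R(-2) = -26/3,  R(0) = -2,  R(2) = -10/3,  R(3) = -2.
The minimum over the interval is -26/3, attained at x = -2.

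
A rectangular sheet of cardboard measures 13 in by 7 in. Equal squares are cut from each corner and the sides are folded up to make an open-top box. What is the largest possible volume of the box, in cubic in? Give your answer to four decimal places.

With cut size x, the volume is V(x) = x(13 − 2x)(7 − 2x) for 0 < x < 3.5.
V'(x) = 12x^2 − 80x + 91. Setting V'(x) = 0 gives x ≈ 1.4551 (the root in (0, 3.5)).
V''(x) = 24x − 80 is negative there, so this is the maximum; V ≈ 60.0451.

60.0451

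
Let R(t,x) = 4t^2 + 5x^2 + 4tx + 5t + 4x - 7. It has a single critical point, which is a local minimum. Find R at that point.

∂R/∂t = 8t + 4x + 5 = 0 and ∂R/∂x = 4t + 10x + 4 = 0, so (t, x) = (-17/32, -3/16).
The Hessian has R_{tt} = 8, R_{xx} = 10, R_{tx} = 4, giving D = 64 > 0 with R_{tt} > 0, so the point is a local minimum.
R(-17/32, -3/16) = -557/64.

-557/64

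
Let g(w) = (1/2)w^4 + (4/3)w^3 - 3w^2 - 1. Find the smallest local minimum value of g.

-47/2

g'(w) = 2w^3 + 4w^2 - 6w. Setting g'(w) = 0 gives w ∈ {-3, 0, 1}.
Second-derivative test with g''(w) = 6w^2 + 8w - 6: g''(-3) = 24 > 0 ⇒ local minimum; g''(0) = -6 < 0 ⇒ local maximum; g''(1) = 8 > 0 ⇒ local minimum.
So the smallest local minimum value is g(-3) = -47/2.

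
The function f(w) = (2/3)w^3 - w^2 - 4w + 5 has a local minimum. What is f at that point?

-5/3

f'(w) = 2w^2 - 2w - 4. Setting f'(w) = 0 gives w ∈ {-1, 2}.
Second-derivative test with f''(w) = 4w - 2: f''(-1) = -6 < 0 ⇒ local maximum; f''(2) = 6 > 0 ⇒ local minimum.
The local minimum is f(2) = -5/3.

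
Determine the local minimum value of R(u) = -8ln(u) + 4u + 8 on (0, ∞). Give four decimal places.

R'(u) = -8/u + 4 = 0 gives u = 2.
R''(u) = 8/u², which is positive for u > 0, so this is a local minimum.
R(2) = -8·ln(2) + 8 + 8 ≈ 10.4548.

10.4548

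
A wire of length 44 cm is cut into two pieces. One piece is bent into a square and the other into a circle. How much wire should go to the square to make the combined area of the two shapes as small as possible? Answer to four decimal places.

Let x be the length used for the square. Square side x/4; circle radius (44−x)/(2π).
A(x) = (x/4)² + π·((44−x)/(2π))² = x²/16 + (44−x)²/(4π) for 0 ≤ x ≤ 44. A'(x) = x/8 − (44−x)/(2π) = 0 gives x = 4·44/(π+4) ≈ 24.6444.
A'' = 1/8 + 1/(2π) > 0, so this gives the minimum combined area; x ≈ 24.6444 cm to the square.

24.6444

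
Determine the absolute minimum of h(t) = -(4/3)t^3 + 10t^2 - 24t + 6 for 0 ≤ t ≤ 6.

-66

h'(t) = -4t^2 + 20t - 24, which vanishes at t = 2 and t = 3.
Compare values at every candidate in [0, 6]: h(0) = 6,  h(2) = -38/3,  h(3) = -12,  h(6) = -66.
The minimum over the interval is -66, attained at t = 6.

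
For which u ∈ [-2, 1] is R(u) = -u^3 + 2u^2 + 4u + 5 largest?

Differentiating, R'(u) = -3u^2 + 4u + 4; whose only zero in [-2, 1] is u = -2/3.
Compare values at every candidate in [-2, 1]: R(-2) = 13,  R(-2/3) = 95/27,  R(1) = 10.
So the maximum is R(-2) = 13.

-2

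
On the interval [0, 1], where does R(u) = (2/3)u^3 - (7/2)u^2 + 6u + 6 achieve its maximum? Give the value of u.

The derivative is 2u^2 - 7u + 6, which has no zeros in [0, 1].
Evaluating at the critical points and endpoints: R(0) = 6; R(1) = 55/6.
So the maximum is R(1) = 55/6.

1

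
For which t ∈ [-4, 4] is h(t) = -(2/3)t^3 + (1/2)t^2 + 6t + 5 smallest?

4

The derivative is -2t^2 + t + 6, which vanishes at t = -3/2 and t = 2.
Candidates: h(-4) = 95/3,  h(-3/2) = -5/8,  h(2) = 41/3,  h(4) = -17/3.
The minimum over the interval is -17/3, attained at t = 4.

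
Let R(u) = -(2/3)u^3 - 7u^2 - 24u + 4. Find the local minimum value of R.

92/3

Critical points: R'(u) = -2u^2 - 14u - 24 vanishes at u = -4, -3.
Since R''(u) = -4u - 14, we get R''(-4) = 2 > 0 ⇒ local minimum; R''(-3) = -2 < 0 ⇒ local maximum.
So the local minimum value is R(-4) = 92/3.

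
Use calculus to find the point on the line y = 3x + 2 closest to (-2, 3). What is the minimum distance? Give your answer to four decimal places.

Minimize D(x)^2 = (x + 2)^2 + (3x - 1)^2.
d/dx[D^2] = 2(x + 2) + 2·3·(3x - 1) = 0 ⇒ x = 1/10.
Then y = 23/10 and the distance is √(49/10) ≈ 2.2136.

2.2136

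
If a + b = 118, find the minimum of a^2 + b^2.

With a + b = 118, a^2 + b^2 = a^2 + (118 − a)^2.
The derivative 2a − 2(118 − a) = 4a − 236 vanishes at a = 59; second derivative 4 > 0, a minimum.
The minimum is 2·(59)^2 = 6962.

6962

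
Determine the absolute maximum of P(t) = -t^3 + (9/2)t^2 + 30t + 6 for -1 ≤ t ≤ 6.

287/2

Differentiating, P'(t) = -3t^2 + 9t + 30; whose only zero in [-1, 6] is t = 5.
Candidates: P(-1) = -37/2; P(5) = 287/2; P(6) = 132.
Hence the absolute maximum is 287/2 at t = 5.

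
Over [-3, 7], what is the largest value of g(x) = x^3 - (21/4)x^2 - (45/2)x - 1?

Differentiating, g'(x) = 3x^2 - (21/2)x - 45/2; which vanishes at x = -3/2 and x = 5.
Evaluating at the critical points and endpoints: g(-3) = -31/4; g(-3/2) = 281/16; g(5) = -479/4; g(7) = -291/4.
The maximum over the interval is 281/16, attained at x = -3/2.

281/16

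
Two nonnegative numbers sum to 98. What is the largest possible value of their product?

With x + y = 98, the product is P(x) = x(98 − x).
P'(x) = 98 − 2x = 0 gives x = 49; P'' = −2 < 0, so this is the maximum.
P = 49·49 = 2401.

2401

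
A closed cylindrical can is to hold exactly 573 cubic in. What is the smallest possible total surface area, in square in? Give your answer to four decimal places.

With radius r and height h, πr²h = 573 so h = 573/(πr²), and S(r) = 2πr² + 2πrh = 2πr² + 2·573/r.
S'(r) = 4πr − 2·573/r² = 0 ⇒ r³ = 573/(2π), so r ≈ 4.5012 and h = 2r ≈ 9.0023.
S''(r) = 4π + 4·573/r³ > 0, so this is the minimum; S ≈ 381.9011.

381.9011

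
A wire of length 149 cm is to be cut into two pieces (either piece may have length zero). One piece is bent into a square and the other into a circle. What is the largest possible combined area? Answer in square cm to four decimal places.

1766.6994

Let x be the length used for the square. Square side x/4; circle radius (149−x)/(2π).
A(x) = (x/4)² + π·((149−x)/(2π))² = x²/16 + (149−x)²/(4π) for 0 ≤ x ≤ 149. A'(x) = x/8 − (149−x)/(2π) = 0 gives x = 4·149/(π+4) ≈ 83.4548.
A'' > 0, so the interior critical point is a minimum; the maximum is at an endpoint. A(0) = 1766.6994 and A(149) = 1387.5625, so the largest area is 1766.6994.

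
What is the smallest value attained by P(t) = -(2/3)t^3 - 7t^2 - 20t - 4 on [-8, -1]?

13/3

The derivative is -2t^2 - 14t - 20, which vanishes at t = -5 and t = -2.
Compare values at every candidate in [-8, -1]: P(-8) = 148/3, P(-5) = 13/3, P(-2) = 40/3, P(-1) = 29/3.
So the minimum is P(-5) = 13/3.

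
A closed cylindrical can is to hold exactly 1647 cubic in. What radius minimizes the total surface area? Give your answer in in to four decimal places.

With radius r and height h, πr²h = 1647 so h = 1647/(πr²), and S(r) = 2πr² + 2πrh = 2πr² + 2·1647/r.
S'(r) = 4πr − 2·1647/r² = 0 ⇒ r³ = 1647/(2π), so r ≈ 6.3999 and h = 2r ≈ 12.7997.
S''(r) = 4π + 4·1647/r³ > 0, so this is the minimum; S ≈ 772.0468.

6.3999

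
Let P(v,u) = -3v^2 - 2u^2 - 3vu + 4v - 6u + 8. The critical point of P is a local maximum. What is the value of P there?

∂P/∂v = -6v - 3u + 4 = 0 and ∂P/∂u = -3v - 4u - 6 = 0, so (v, u) = (34/15, -16/5).
The Hessian has P_{vv} = -6, P_{uu} = -4, P_{vu} = -3, giving D = 15 > 0 with P_{vv} < 0, so the point is a local maximum.
P(34/15, -16/5) = 332/15.

332/15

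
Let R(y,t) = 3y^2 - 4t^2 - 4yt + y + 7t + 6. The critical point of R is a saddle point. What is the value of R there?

555/64

∂R/∂y = 6y - 4t + 1 = 0 and ∂R/∂t = -4y - 8t + 7 = 0, so (y, t) = (5/16, 23/32).
The Hessian has R_{yy} = 6, R_{tt} = -8, R_{yt} = -4, giving D = -64 < 0, so the point is a saddle point.
R(5/16, 23/32) = 555/64.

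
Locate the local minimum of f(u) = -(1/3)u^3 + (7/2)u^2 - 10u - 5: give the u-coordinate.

f'(u) = -u^2 + 7u - 10. Setting f'(u) = 0 gives u ∈ {2, 5}.
f''(u) = -2u + 7. f''(2) = 3 > 0 ⇒ local minimum; f''(5) = -3 < 0 ⇒ local maximum.
So the local minimum value is f(2) = -41/3.

2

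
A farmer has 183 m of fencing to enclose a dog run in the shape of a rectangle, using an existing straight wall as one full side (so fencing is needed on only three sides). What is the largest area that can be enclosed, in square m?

33489/8

Let the sides perpendicular to the wall have length x and the parallel side y, so 2x + y = 183 and the area is A = xy = x(183 − 2x).
A'(x) = 183 − 4x = 0 gives x = 183/4, and A''(x) = −4 < 0 confirms a maximum.
Then y = 183 − 2·183/4 = 183/2 and A = 33489/8.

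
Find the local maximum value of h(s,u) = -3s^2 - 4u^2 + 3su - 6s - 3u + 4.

127/13

∂h/∂s = -6s + 3u - 6 = 0 and ∂h/∂u = 3s - 8u - 3 = 0, so (s, u) = (-19/13, -12/13).
The Hessian has h_{ss} = -6, h_{uu} = -8, h_{su} = 3, giving D = 39 > 0 with h_{ss} < 0, so the point is a local maximum.
h(-19/13, -12/13) = 127/13.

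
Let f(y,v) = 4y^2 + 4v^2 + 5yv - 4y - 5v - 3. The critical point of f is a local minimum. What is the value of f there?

-181/39

∂f/∂y = 8y + 5v - 4 = 0 and ∂f/∂v = 5y + 8v - 5 = 0, so (y, v) = (7/39, 20/39).
The Hessian has f_{yy} = 8, f_{vv} = 8, f_{yv} = 5, giving D = 39 > 0 with f_{yy} > 0, so the point is a local minimum.
f(7/39, 20/39) = -181/39.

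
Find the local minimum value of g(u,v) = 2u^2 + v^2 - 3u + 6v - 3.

∂g/∂u = 4u - 3 = 0 and ∂g/∂v = 2v + 6 = 0, so (u, v) = (3/4, -3).
The Hessian has g_{uu} = 4, g_{vv} = 2, g_{uv} = 0, giving D = 8 > 0 with g_{uu} > 0, so the point is a local minimum.
g(3/4, -3) = -105/8.

-105/8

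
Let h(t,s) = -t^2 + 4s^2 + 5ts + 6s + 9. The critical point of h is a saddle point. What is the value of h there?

333/41

∂h/∂t = -2t + 5s = 0 and ∂h/∂s = 5t + 8s + 6 = 0, so (t, s) = (-30/41, -12/41).
The Hessian has h_{tt} = -2, h_{ss} = 8, h_{ts} = 5, giving D = -41 < 0, so the point is a saddle point.
h(-30/41, -12/41) = 333/41.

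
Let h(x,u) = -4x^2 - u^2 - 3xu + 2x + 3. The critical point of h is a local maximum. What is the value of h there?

∂h/∂x = -8x - 3u + 2 = 0 and ∂h/∂u = -3x - 2u = 0, so (x, u) = (4/7, -6/7).
The Hessian has h_{xx} = -8, h_{uu} = -2, h_{xu} = -3, giving D = 7 > 0 with h_{xx} < 0, so the point is a local maximum.
h(4/7, -6/7) = 25/7.

25/7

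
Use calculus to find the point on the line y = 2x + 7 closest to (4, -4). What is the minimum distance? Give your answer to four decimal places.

Minimize D(x)^2 = (x - 4)^2 + (2x + 11)^2.
d/dx[D^2] = 2(x - 4) + 2·2·(2x + 11) = 0 ⇒ x = -18/5.
Then y = -1/5 and the distance is √(361/5) ≈ 8.4971.

8.4971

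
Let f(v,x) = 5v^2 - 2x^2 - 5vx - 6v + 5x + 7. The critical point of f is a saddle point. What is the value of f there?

∂f/∂v = 10v - 5x - 6 = 0 and ∂f/∂x = -5v - 4x + 5 = 0, so (v, x) = (49/65, 4/13).
The Hessian has f_{vv} = 10, f_{xx} = -4, f_{vx} = -5, giving D = -65 < 0, so the point is a saddle point.
f(49/65, 4/13) = 358/65.

358/65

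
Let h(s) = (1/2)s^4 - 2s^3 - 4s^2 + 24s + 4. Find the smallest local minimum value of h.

-36

Critical points: h'(s) = 2s^3 - 6s^2 - 8s + 24 vanishes at s = -2, 2, 3.
Second-derivative test with h''(s) = 6s^2 - 12s - 8: h''(-2) = 40 > 0 ⇒ local minimum; h''(2) = -8 < 0 ⇒ local maximum; h''(3) = 10 > 0 ⇒ local minimum.
The smallest local minimum is h(-2) = -36.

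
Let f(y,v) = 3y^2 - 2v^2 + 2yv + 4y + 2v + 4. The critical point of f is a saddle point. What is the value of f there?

19/7

∂f/∂y = 6y + 2v + 4 = 0 and ∂f/∂v = 2y - 4v + 2 = 0, so (y, v) = (-5/7, 1/7).
The Hessian has f_{yy} = 6, f_{vv} = -4, f_{yv} = 2, giving D = -28 < 0, so the point is a saddle point.
f(-5/7, 1/7) = 19/7.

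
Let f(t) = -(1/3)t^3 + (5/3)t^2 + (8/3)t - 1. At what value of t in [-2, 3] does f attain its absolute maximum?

3

The derivative is -t^2 + (10/3)t + 8/3, whose only zero in [-2, 3] is t = -2/3.
Evaluating at the critical points and endpoints: f(-2) = 3, f(-2/3) = -157/81, f(3) = 13.
So the maximum is f(3) = 13.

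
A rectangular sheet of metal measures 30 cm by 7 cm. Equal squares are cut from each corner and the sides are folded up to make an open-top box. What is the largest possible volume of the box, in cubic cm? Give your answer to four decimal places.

163.0143

With cut size x, the volume is V(x) = x(30 − 2x)(7 − 2x) for 0 < x < 3.5.
V'(x) = 12x^2 − 148x + 210. Setting V'(x) = 0 gives x ≈ 1.6359 (the root in (0, 3.5)).
V''(x) = 24x − 148 is negative there, so this is the maximum; V ≈ 163.0143.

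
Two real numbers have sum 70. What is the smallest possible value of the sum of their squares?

2450

With a + b = 70, a^2 + b^2 = a^2 + (70 − a)^2.
The derivative 2a − 2(70 − a) = 4a − 140 vanishes at a = 35; second derivative 4 > 0, a minimum.
The minimum is 2·(35)^2 = 2450.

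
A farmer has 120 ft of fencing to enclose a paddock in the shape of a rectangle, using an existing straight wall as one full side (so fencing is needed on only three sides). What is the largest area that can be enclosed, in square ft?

1800

Let the sides perpendicular to the wall have length x and the parallel side y, so 2x + y = 120 and the area is A = xy = x(120 − 2x).
A'(x) = 120 − 4x = 0 gives x = 30, and A''(x) = −4 < 0 confirms a maximum.
Then y = 120 − 2·30 = 60 and A = 1800.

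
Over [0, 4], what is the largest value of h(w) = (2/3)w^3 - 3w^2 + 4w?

32/3

h'(w) = 2w^2 - 6w + 4, which vanishes at w = 1 and w = 2.
Candidates: h(0) = 0; h(1) = 5/3; h(2) = 4/3; h(4) = 32/3.
Hence the absolute maximum is 32/3 at w = 4.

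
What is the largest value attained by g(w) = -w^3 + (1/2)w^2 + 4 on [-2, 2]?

g'(w) = -3w^2 + w, which vanishes at w = 0 and w = 1/3.
Compare values at every candidate in [-2, 2]: g(-2) = 14, g(0) = 4, g(1/3) = 217/54, g(2) = -2.
The maximum over the interval is 14, attained at w = -2.

14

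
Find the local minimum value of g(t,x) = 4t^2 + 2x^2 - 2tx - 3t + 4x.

-29/14

∂g/∂t = 8t - 2x - 3 = 0 and ∂g/∂x = -2t + 4x + 4 = 0, so (t, x) = (1/7, -13/14).
The Hessian has g_{tt} = 8, g_{xx} = 4, g_{tx} = -2, giving D = 28 > 0 with g_{tt} > 0, so the point is a local minimum.
g(1/7, -13/14) = -29/14.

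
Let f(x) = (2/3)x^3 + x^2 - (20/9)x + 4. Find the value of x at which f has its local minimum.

2/3

f'(x) = 2x^2 + 2x - 20/9 = 0 at x = -5/3, 2/3.
f''(x) = 4x + 2. f''(-5/3) = -14/3 < 0 ⇒ local maximum; f''(2/3) = 14/3 > 0 ⇒ local minimum.
Thus f has its local minimum at x = 2/3, with value 256/81.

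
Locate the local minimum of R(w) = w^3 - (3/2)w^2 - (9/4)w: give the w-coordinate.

3/2

R'(w) = 3w^2 - 3w - 9/4. Setting R'(w) = 0 gives w ∈ {-1/2, 3/2}.
Second-derivative test with R''(w) = 6w - 3: R''(-1/2) = -6 < 0 ⇒ local maximum; R''(3/2) = 6 > 0 ⇒ local minimum.
So the local minimum value is R(3/2) = -27/8.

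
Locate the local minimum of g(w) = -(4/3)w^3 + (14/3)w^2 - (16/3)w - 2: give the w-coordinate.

1

Critical points: g'(w) = -4w^2 + (28/3)w - 16/3 vanishes at w = 1, 4/3.
Since g''(w) = -8w + 28/3, we get g''(1) = 4/3 > 0 ⇒ local minimum; g''(4/3) = -4/3 < 0 ⇒ local maximum.
The local minimum is g(1) = -4.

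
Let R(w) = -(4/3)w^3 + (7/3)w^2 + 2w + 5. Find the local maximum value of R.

R'(w) = -4w^2 + (14/3)w + 2. Setting R'(w) = 0 gives w ∈ {-1/3, 3/2}.
R''(w) = -8w + 14/3. R''(-1/3) = 22/3 > 0 ⇒ local minimum; R''(3/2) = -22/3 < 0 ⇒ local maximum.
The local maximum is R(3/2) = 35/4.

35/4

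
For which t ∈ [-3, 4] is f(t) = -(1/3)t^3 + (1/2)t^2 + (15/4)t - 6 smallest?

Differentiating, f'(t) = -t^2 + t + 15/4; which vanishes at t = -3/2 and t = 5/2.
Compare values at every candidate in [-3, 4]: f(-3) = -15/4; f(-3/2) = -75/8; f(5/2) = 31/24; f(4) = -13/3.
Hence the absolute minimum is -75/8 at t = -3/2.

-3/2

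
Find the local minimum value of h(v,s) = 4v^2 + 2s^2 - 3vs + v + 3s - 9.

∂h/∂v = 8v - 3s + 1 = 0 and ∂h/∂s = -3v + 4s + 3 = 0, so (v, s) = (-13/23, -27/23).
The Hessian has h_{vv} = 8, h_{ss} = 4, h_{vs} = -3, giving D = 23 > 0 with h_{vv} > 0, so the point is a local minimum.
h(-13/23, -27/23) = -254/23.

-254/23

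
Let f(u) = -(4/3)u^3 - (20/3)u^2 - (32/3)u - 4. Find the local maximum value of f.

f'(u) = -4u^2 - (40/3)u - 32/3 = 0 at u = -2, -4/3.
Second-derivative test with f''(u) = -8u - 40/3: f''(-2) = 8/3 > 0 ⇒ local minimum; f''(-4/3) = -8/3 < 0 ⇒ local maximum.
Thus f has its local maximum at u = -4/3, with value 124/81.

124/81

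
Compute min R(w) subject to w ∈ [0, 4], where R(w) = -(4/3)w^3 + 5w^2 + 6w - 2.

Differentiating, R'(w) = -4w^2 + 10w + 6; whose only zero in [0, 4] is w = 3.
Evaluating at the critical points and endpoints: R(0) = -2; R(3) = 25; R(4) = 50/3.
Hence the absolute minimum is -2 at w = 0.

-2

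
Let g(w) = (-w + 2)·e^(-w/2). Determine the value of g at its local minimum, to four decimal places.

-0.2707

g'(w) = (-1)·e^(-w/2) + (-w + 2)·(-1/2)·e^(-w/2) = ((1/2)w - 2)·e^(-w/2). Since e^(-w/2) > 0, the only critical point is w = 4.
g''(4) has the same sign as 1/2 > 0, so this is a local minimum.
g(4) = (-2)·e^(-2) ≈ -0.2707.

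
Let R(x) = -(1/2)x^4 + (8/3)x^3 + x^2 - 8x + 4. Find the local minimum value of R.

-5/6

R'(x) = -2x^3 + 8x^2 + 2x - 8 = 0 at x = -1, 1, 4.
Second-derivative test with R''(x) = -6x^2 + 16x + 2: R''(-1) = -20 < 0 ⇒ local maximum; R''(1) = 12 > 0 ⇒ local minimum; R''(4) = -30 < 0 ⇒ local maximum.
The local minimum is R(1) = -5/6.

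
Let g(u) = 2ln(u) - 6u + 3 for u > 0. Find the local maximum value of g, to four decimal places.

g'(u) = 2/u − 6 = 0 gives u = 1/3.
g''(u) = -2/u², which is negative for u > 0, so this is a local maximum.
g(1/3) = 2·ln(1/3) - 2 + 3 ≈ -1.1972.

-1.1972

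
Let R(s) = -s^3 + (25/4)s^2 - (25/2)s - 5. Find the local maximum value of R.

-205/16

Critical points: R'(s) = -3s^2 + (25/2)s - 25/2 vanishes at s = 5/3, 5/2.
Second-derivative test with R''(s) = -6s + 25/2: R''(5/3) = 5/2 > 0 ⇒ local minimum; R''(5/2) = -5/2 < 0 ⇒ local maximum.
So the local maximum value is R(5/2) = -205/16.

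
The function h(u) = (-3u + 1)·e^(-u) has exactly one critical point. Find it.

4/3

By the product rule, h'(u) = (3u - 4)·e^(-u). Since e^(-u) > 0, the only critical point is u = 4/3.
h''(4/3) has the same sign as 3 > 0, so this is a local minimum.
h(4/3) = (-3)·e^(-4/3) ≈ -0.7908.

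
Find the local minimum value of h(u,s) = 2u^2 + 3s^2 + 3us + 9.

∂h/∂u = 4u + 3s = 0 and ∂h/∂s = 3u + 6s = 0, so (u, s) = (0, 0).
The Hessian has h_{uu} = 4, h_{ss} = 6, h_{us} = 3, giving D = 15 > 0 with h_{uu} > 0, so the point is a local minimum.
h(0, 0) = 9.

9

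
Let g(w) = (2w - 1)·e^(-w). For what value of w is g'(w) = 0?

3/2

Differentiating with the product rule gives g'(w) = (-2w + 3)·e^(-w). Since e^(-w) > 0, the only critical point is w = 3/2.
g''(3/2) has the same sign as -2 < 0, so this is a local maximum.
g(3/2) = (2)·e^(-3/2) ≈ 0.4463.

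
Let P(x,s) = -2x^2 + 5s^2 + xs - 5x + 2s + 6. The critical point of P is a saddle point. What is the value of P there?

∂P/∂x = -4x + s - 5 = 0 and ∂P/∂s = x + 10s + 2 = 0, so (x, s) = (-52/41, -3/41).
The Hessian has P_{xx} = -4, P_{ss} = 10, P_{xs} = 1, giving D = -41 < 0, so the point is a saddle point.
P(-52/41, -3/41) = 373/41.

373/41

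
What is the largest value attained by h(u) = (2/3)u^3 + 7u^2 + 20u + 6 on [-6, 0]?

6

h'(u) = 2u^2 + 14u + 20, which vanishes at u = -5 and u = -2.
Compare values at every candidate in [-6, 0]: h(-6) = -6,  h(-5) = -7/3,  h(-2) = -34/3,  h(0) = 6.
Hence the absolute maximum is 6 at u = 0.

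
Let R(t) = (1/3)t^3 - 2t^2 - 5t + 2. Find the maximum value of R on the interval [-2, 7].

14/3

The derivative is t^2 - 4t - 5, which vanishes at t = -1 and t = 5.
Evaluating at the critical points and endpoints: R(-2) = 4/3,  R(-1) = 14/3,  R(5) = -94/3,  R(7) = -50/3.
The maximum over the interval is 14/3, attained at t = -1.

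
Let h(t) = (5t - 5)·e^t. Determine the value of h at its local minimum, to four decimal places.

-5.0000

Differentiating with the product rule gives h'(t) = (5t)·e^t. Since e^t > 0, the only critical point is t = 0.
h''(0) has the same sign as 5 > 0, so this is a local minimum.
h(0) = (-5)·e^(0) ≈ -5.0000.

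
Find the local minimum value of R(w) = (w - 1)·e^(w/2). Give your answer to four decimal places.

Differentiating with the product rule gives R'(w) = ((1/2)w + 1/2)·e^(w/2). Since e^(w/2) > 0, the only critical point is w = -1.
R''(-1) has the same sign as 1/2 > 0, so this is a local minimum.
R(-1) = (-2)·e^(-1/2) ≈ -1.2131.

-1.2131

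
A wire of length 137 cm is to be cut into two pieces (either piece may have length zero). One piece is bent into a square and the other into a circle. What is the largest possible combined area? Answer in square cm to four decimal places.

Let x be the length used for the square. Square side x/4; circle radius (137−x)/(2π).
A(x) = (x/4)² + π·((137−x)/(2π))² = x²/16 + (137−x)²/(4π) for 0 ≤ x ≤ 137. A'(x) = x/8 − (137−x)/(2π) = 0 gives x = 4·137/(π+4) ≈ 76.7336.
A'' > 0, so the interior critical point is a minimum; the maximum is at an endpoint. A(0) = 1493.5896 and A(137) = 1173.0625, so the largest area is 1493.5896.

1493.5896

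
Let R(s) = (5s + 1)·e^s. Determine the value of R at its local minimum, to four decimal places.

R'(s) = 5·e^s + (5s + 1)·1·e^s = (5s + 6)·e^s. Since e^s > 0, the only critical point is s = -6/5.
R''(-6/5) has the same sign as 5 > 0, so this is a local minimum.
R(-6/5) = (-5)·e^(-6/5) ≈ -1.5060.

-1.5060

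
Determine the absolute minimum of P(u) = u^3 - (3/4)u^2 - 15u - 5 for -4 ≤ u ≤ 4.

Differentiating, P'(u) = 3u^2 - (3/2)u - 15; which vanishes at u = -2 and u = 5/2.
Candidates: P(-4) = -21, P(-2) = 14, P(5/2) = -505/16, P(4) = -13.
So the minimum is P(5/2) = -505/16.

-505/16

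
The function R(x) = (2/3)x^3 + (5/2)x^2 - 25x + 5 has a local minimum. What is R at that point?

-755/24

R'(x) = 2x^2 + 5x - 25. Setting R'(x) = 0 gives x ∈ {-5, 5/2}.
Second-derivative test with R''(x) = 4x + 5: R''(-5) = -15 < 0 ⇒ local maximum; R''(5/2) = 15 > 0 ⇒ local minimum.
Thus R has its local minimum at x = 5/2, with value -755/24.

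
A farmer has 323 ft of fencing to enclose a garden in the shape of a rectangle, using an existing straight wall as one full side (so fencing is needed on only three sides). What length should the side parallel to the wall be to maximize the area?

Let the sides perpendicular to the wall have length x and the parallel side y, so 2x + y = 323 and the area is A = xy = x(323 − 2x).
A'(x) = 323 − 4x = 0 gives x = 323/4, and A''(x) = −4 < 0 confirms a maximum.
Then y = 323 − 2·323/4 = 323/2 and A = 104329/8.

323/2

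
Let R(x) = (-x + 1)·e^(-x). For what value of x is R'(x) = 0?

2

Differentiating with the product rule gives R'(x) = (x - 2)·e^(-x). Since e^(-x) > 0, the only critical point is x = 2.
R''(2) has the same sign as 1 > 0, so this is a local minimum.
R(2) = (-1)·e^(-2) ≈ -0.1353.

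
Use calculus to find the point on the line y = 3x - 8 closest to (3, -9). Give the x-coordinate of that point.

0

Minimize D(x)^2 = (x - 3)^2 + (3x + 1)^2.
d/dx[D^2] = 2(x - 3) + 2·3·(3x + 1) = 0 ⇒ x = 0.
Then y = -8 and the distance is √(10) ≈ 3.1623.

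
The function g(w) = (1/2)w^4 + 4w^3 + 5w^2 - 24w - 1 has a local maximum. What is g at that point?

Critical points: g'(w) = 2w^3 + 12w^2 + 10w - 24 vanishes at w = -4, -3, 1.
Second-derivative test with g''(w) = 6w^2 + 24w + 10: g''(-4) = 10 > 0 ⇒ local minimum; g''(-3) = -8 < 0 ⇒ local maximum; g''(1) = 40 > 0 ⇒ local minimum.
The local maximum is g(-3) = 97/2.

97/2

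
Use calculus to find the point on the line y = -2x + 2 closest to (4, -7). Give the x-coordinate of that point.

22/5

Minimize D(x)^2 = (x - 4)^2 + (-2x + 9)^2.
d/dx[D^2] = 2(x - 4) + 2·(-2)·(-2x + 9) = 0 ⇒ x = 22/5.
Then y = -34/5 and the distance is √(1/5) ≈ 0.4472.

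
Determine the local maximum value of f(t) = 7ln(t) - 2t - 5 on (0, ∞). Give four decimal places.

f'(t) = 7/t − 2 = 0 gives t = 7/2.
f''(t) = -7/t², which is negative for t > 0, so this is a local maximum.
f(7/2) = 7·ln(7/2) - 7 - 5 ≈ -3.2307.

-3.2307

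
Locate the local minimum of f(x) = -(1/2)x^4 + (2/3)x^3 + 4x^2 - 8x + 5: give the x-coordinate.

f'(x) = -2x^3 + 2x^2 + 8x - 8. Setting f'(x) = 0 gives x ∈ {-2, 1, 2}.
f''(x) = -6x^2 + 4x + 8. f''(-2) = -24 < 0 ⇒ local maximum; f''(1) = 6 > 0 ⇒ local minimum; f''(2) = -8 < 0 ⇒ local maximum.
Thus f has its local minimum at x = 1, with value 7/6.

1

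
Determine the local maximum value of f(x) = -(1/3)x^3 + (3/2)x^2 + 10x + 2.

f'(x) = -x^2 + 3x + 10. Setting f'(x) = 0 gives x ∈ {-2, 5}.
Second-derivative test with f''(x) = -2x + 3: f''(-2) = 7 > 0 ⇒ local minimum; f''(5) = -7 < 0 ⇒ local maximum.
Thus f has its local maximum at x = 5, with value 287/6.

287/6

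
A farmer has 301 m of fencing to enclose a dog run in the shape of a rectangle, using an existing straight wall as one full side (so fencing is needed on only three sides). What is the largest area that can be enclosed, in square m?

90601/8

Let the sides perpendicular to the wall have length x and the parallel side y, so 2x + y = 301 and the area is A = xy = x(301 − 2x).
A'(x) = 301 − 4x = 0 gives x = 301/4, and A''(x) = −4 < 0 confirms a maximum.
Then y = 301 − 2·301/4 = 301/2 and A = 90601/8.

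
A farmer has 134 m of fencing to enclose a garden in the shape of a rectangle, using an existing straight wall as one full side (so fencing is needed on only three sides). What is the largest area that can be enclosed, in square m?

Let the sides perpendicular to the wall have length x and the parallel side y, so 2x + y = 134 and the area is A = xy = x(134 − 2x).
A'(x) = 134 − 4x = 0 gives x = 67/2, and A''(x) = −4 < 0 confirms a maximum.
Then y = 134 − 2·67/2 = 67 and A = 4489/2.

4489/2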